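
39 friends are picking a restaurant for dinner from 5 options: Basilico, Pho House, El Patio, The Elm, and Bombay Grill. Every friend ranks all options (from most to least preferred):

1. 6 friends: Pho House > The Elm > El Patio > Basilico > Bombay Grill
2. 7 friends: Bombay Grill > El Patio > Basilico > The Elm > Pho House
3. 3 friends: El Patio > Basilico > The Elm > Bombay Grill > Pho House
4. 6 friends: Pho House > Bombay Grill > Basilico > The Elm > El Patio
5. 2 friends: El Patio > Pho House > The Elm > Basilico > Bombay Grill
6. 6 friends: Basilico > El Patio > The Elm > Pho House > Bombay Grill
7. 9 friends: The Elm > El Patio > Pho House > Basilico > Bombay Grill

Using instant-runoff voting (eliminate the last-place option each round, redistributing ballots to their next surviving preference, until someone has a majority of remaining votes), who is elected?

Pho House

Round 1: Basilico 6, Pho House 12, El Patio 5, The Elm 9, Bombay Grill 7. Eliminate El Patio.
Round 2: Basilico 9, Pho House 14, The Elm 9, Bombay Grill 7. Eliminate Bombay Grill.
Round 3: Basilico 16, Pho House 14, The Elm 9. Eliminate The Elm.
Round 4: Basilico 16, Pho House 23. Pho House has a majority.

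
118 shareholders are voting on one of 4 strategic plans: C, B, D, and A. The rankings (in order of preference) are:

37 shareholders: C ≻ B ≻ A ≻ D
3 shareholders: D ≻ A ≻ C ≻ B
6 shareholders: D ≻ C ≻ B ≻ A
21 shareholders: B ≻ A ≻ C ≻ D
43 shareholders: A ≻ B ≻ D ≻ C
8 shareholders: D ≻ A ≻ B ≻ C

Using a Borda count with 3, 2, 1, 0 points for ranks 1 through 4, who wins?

B

C: 37·3 + 3·1 + 6·2 + 21·1 + 43·0 + 8·0 = 147
B: 37·2 + 3·0 + 6·1 + 21·3 + 43·2 + 8·1 = 237
D: 37·0 + 3·3 + 6·3 + 21·0 + 43·1 + 8·3 = 94
A: 37·1 + 3·2 + 6·0 + 21·2 + 43·3 + 8·2 = 230
B has the highest Borda score (237).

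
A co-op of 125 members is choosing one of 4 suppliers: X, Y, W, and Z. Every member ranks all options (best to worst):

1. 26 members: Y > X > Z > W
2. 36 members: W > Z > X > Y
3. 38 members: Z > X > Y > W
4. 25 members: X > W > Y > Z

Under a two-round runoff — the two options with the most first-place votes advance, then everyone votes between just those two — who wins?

Z

Round 1 first-place votes: X 25, Y 26, W 36, Z 38.
Z and W advance.
Runoff: Z is preferred to W by 64 voters; W by 61.
Z wins the runoff.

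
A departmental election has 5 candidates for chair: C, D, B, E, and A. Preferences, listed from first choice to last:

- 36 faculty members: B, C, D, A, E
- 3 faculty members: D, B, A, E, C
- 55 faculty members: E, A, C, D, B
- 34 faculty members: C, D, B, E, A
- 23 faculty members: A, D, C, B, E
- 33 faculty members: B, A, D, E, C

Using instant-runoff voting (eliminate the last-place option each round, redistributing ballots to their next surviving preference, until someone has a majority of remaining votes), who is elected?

C

Round 1: C 34, D 3, B 69, E 55, A 23. Eliminate D.
Round 2: C 34, B 72, E 55, A 23. Eliminate A.
Round 3: C 57, B 72, E 55. Eliminate E.
Round 4: C 112, B 72. C has a majority.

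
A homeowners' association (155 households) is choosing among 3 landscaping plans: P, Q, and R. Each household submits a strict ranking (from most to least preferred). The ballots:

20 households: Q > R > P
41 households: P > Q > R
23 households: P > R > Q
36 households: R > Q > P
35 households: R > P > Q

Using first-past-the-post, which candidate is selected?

R

First-place votes: P 64, Q 20, R 71.
R has the most first-place votes.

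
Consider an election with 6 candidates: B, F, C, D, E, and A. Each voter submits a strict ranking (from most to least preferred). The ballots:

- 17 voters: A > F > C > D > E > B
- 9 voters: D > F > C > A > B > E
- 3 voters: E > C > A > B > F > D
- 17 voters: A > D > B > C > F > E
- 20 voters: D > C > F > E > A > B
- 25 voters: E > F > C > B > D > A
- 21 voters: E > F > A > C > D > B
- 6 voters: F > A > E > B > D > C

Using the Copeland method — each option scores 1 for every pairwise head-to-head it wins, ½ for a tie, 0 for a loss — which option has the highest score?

B: loses to F, C, D, E, and A → score 0.
F: beats B, C, D, E, and A → score 5.
C: beats B, D, and E; loses to F and A → score 3.
D: beats B and E; loses to F, C, and A → score 2.
E: beats B and A; loses to F, C, and D → score 2.
A: beats B, C, and D; loses to F and E → score 3.
F has the best pairwise record.

F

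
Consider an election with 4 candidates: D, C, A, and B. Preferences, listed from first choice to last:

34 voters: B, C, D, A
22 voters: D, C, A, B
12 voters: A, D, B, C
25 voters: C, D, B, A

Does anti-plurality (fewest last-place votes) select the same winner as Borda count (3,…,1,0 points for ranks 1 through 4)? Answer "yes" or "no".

no

Anti-plurality — last-place votes: D 0, C 12, A 59, B 22. Winner: D.
Borda — scores: D 174, C 187, A 58, B 139. Winner: C.
The two methods disagree.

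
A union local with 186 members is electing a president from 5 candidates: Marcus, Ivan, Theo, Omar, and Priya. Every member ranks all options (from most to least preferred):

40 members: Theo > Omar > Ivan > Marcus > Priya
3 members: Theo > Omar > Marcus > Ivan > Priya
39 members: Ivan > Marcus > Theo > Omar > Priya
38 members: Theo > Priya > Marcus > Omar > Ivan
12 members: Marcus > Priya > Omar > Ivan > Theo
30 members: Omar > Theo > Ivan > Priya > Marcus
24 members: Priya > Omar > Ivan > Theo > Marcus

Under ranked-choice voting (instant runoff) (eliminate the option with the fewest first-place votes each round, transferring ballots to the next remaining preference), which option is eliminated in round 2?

Omar

Round 1: Marcus 12, Ivan 39, Theo 81, Omar 30, Priya 24. Eliminate Marcus.
Round 2: Ivan 39, Theo 81, Omar 30, Priya 36. Eliminate Omar.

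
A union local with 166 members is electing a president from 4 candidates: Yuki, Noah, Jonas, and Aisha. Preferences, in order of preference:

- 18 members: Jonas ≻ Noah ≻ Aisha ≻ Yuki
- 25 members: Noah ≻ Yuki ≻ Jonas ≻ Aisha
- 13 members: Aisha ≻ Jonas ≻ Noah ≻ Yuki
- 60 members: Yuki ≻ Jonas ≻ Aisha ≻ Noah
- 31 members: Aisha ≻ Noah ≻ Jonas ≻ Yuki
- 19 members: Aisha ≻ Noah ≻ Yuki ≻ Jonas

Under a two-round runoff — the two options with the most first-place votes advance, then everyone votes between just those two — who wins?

Yuki

Round 1 first-place votes: Yuki 60, Noah 25, Jonas 18, Aisha 63.
Aisha and Yuki advance.
Runoff: Aisha is preferred to Yuki by 81 voters; Yuki by 85.
Yuki wins the runoff.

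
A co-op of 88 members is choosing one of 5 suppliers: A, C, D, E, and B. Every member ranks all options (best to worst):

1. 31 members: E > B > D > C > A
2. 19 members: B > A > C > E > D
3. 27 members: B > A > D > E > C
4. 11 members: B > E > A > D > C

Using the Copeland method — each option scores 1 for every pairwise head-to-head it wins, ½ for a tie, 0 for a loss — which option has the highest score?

A: beats C, D, and E; loses to B → score 3.
C: loses to A, D, E, and B → score 0.
D: beats C; loses to A, E, and B → score 1.
E: beats C and D; loses to A and B → score 2.
B: beats A, C, D, and E → score 4.
B has the best pairwise record.

B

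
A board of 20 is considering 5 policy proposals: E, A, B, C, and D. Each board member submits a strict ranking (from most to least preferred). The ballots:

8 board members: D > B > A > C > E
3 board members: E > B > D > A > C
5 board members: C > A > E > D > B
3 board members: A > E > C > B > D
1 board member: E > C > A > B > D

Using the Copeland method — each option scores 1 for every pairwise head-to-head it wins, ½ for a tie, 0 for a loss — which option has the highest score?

D

E: beats B and D; loses to A and C → score 2.
A: beats E and C; loses to B and D → score 2.
B: beats A and C; loses to E and D → score 2.
C: beats E; loses to A, B, and D → score 1.
D: beats A, B, and C; loses to E → score 3.
D has the best pairwise record.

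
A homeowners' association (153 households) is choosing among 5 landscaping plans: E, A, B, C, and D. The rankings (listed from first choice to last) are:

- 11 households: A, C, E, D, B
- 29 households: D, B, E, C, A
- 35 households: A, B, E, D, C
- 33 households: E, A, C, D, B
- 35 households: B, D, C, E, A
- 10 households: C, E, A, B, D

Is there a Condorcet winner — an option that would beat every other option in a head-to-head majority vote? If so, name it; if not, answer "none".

none

Checking pairwise contests:
B beats E 99–54.
E beats A 107–46.
A beats B 89–64.
E beats C 97–56.
E beats D 89–64.
Every option loses at least one head-to-head, so there is no Condorcet winner.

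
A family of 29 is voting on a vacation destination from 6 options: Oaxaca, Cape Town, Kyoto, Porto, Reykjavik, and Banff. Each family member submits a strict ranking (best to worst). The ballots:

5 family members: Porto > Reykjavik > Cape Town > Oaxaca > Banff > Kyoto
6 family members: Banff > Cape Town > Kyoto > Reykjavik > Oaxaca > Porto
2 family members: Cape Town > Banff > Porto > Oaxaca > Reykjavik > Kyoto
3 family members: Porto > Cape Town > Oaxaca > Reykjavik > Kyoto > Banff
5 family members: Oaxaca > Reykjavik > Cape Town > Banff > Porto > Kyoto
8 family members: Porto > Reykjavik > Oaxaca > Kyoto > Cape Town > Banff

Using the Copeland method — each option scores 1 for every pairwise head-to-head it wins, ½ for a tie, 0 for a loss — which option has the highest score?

Porto

Oaxaca: beats Kyoto and Banff; loses to Cape Town, Porto, and Reykjavik → score 2.
Cape Town: beats Oaxaca, Kyoto, and Banff; loses to Porto and Reykjavik → score 3.
Kyoto: loses to Oaxaca, Cape Town, Porto, Reykjavik, and Banff → score 0.
Porto: beats Oaxaca, Cape Town, Kyoto, Reykjavik, and Banff → score 5.
Reykjavik: beats Oaxaca, Cape Town, Kyoto, and Banff; loses to Porto → score 4.
Banff: beats Kyoto; loses to Oaxaca, Cape Town, Porto, and Reykjavik → score 1.
Porto has the best pairwise record.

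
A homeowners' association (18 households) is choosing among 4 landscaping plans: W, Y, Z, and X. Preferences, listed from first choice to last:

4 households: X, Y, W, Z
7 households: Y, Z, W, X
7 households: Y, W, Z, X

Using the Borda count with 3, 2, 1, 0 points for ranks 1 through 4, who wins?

Y

W: 4·1 + 7·1 + 7·2 = 25
Y: 4·2 + 7·3 + 7·3 = 50
Z: 4·0 + 7·2 + 7·1 = 21
X: 4·3 + 7·0 + 7·0 = 12
Y has the highest Borda score (50).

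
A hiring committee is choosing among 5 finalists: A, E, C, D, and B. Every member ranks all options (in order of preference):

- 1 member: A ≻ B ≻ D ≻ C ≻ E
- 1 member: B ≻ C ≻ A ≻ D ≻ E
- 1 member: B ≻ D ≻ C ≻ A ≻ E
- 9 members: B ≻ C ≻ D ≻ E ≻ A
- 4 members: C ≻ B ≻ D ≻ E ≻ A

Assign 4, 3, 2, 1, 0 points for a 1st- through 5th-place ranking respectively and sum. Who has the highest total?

A: 1·4 + 1·2 + 1·1 + 9·0 + 4·0 = 7
E: 1·0 + 1·0 + 1·0 + 9·1 + 4·1 = 13
C: 1·1 + 1·3 + 1·2 + 9·3 + 4·4 = 49
D: 1·2 + 1·1 + 1·3 + 9·2 + 4·2 = 32
B: 1·3 + 1·4 + 1·4 + 9·4 + 4·3 = 59
B has the highest Borda score (59).

B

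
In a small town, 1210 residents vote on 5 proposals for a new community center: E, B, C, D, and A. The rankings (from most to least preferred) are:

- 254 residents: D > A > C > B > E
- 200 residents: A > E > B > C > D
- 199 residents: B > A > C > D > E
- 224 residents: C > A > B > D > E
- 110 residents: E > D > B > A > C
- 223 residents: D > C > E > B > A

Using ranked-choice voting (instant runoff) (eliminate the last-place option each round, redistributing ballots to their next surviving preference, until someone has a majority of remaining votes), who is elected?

A

Round 1: E 110, B 199, C 224, D 477, A 200. Eliminate E.
Round 2: B 199, C 224, D 587, A 200. Eliminate B.
Round 3: C 224, D 587, A 399. Eliminate C.
Round 4: D 587, A 623. A has a majority.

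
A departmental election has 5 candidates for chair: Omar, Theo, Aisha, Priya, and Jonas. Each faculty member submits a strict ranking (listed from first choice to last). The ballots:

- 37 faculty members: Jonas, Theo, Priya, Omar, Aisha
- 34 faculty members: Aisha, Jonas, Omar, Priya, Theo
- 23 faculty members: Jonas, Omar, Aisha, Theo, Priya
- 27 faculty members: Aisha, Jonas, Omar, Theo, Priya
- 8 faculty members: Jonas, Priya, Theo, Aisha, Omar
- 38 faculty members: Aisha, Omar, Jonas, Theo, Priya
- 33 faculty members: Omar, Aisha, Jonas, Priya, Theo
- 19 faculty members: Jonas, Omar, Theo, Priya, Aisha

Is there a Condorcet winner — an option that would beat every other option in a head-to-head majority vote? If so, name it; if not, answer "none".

Checking pairwise contests:
Jonas beats Omar 148–71.
Omar beats Theo 174–45.
Omar beats Aisha 112–107.
Omar beats Priya 174–45.
Aisha beats Jonas 132–87.
Every option loses at least one head-to-head, so there is no Condorcet winner.

none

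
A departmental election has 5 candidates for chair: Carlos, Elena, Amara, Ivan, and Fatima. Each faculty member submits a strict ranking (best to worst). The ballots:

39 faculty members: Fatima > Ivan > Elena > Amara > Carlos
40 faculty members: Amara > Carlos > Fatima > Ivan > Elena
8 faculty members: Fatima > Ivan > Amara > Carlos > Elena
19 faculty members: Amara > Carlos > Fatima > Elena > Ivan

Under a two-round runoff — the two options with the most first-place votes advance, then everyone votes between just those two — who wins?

Round 1 first-place votes: Carlos 0, Elena 0, Amara 59, Ivan 0, Fatima 47.
Amara and Fatima advance.
Runoff: Amara is preferred to Fatima by 59 voters; Fatima by 47.
Amara wins the runoff.

Amara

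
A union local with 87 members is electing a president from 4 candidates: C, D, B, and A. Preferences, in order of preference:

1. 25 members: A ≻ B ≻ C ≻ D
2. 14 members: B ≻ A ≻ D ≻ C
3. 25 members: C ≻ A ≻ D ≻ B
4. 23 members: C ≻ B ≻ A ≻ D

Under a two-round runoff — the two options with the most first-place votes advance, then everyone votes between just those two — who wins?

C

Round 1 first-place votes: C 48, D 0, B 14, A 25.
C and A advance.
Runoff: C is preferred to A by 48 voters; A by 39.
C wins the runoff.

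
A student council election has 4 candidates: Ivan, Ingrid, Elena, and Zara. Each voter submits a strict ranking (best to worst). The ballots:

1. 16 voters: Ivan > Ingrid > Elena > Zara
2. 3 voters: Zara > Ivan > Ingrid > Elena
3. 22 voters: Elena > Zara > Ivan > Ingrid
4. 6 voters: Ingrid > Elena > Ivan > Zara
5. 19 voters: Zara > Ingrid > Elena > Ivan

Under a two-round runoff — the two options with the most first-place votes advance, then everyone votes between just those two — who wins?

Round 1 first-place votes: Ivan 16, Ingrid 6, Elena 22, Zara 22.
Zara and Elena advance.
Runoff: Zara is preferred to Elena by 22 voters; Elena by 44.
Elena wins the runoff.

Elena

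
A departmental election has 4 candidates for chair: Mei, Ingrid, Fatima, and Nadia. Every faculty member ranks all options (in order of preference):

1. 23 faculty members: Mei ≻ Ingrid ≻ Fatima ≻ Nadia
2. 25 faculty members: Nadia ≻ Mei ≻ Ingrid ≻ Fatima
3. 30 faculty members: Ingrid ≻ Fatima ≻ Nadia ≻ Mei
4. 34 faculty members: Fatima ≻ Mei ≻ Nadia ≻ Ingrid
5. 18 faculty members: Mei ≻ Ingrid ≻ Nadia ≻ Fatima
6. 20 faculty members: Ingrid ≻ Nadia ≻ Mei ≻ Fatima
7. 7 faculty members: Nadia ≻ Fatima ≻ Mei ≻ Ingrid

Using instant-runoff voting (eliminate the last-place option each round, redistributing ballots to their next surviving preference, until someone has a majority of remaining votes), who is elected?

Round 1: Mei 41, Ingrid 50, Fatima 34, Nadia 32. Eliminate Nadia.
Round 2: Mei 66, Ingrid 50, Fatima 41. Eliminate Fatima.
Round 3: Mei 107, Ingrid 50. Mei has a majority.

Mei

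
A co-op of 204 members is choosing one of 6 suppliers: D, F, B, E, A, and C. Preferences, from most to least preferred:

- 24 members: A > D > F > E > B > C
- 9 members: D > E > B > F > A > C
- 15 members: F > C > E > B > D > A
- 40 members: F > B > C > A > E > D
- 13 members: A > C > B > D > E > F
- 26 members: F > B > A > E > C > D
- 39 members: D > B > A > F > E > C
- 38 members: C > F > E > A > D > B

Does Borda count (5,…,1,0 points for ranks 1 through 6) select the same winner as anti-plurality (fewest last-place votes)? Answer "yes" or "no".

no

Borda — scores: D 415, F 725, B 540, E 387, A 545, C 448. Winner: F.
Anti-plurality — last-place votes: D 66, F 13, B 38, E 0, A 15, C 72. Winner: E.
The two methods disagree.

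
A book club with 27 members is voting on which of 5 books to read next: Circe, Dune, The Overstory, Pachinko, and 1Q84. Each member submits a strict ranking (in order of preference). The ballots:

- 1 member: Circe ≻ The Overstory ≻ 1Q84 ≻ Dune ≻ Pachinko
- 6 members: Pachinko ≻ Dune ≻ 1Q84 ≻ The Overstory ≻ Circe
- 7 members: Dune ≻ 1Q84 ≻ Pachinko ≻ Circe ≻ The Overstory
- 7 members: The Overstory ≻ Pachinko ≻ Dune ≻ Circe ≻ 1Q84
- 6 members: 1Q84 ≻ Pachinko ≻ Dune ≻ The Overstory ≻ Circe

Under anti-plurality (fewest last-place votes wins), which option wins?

Last-place votes: Circe 12, Dune 0, The Overstory 7, Pachinko 1, 1Q84 7.
Dune is ranked last by the fewest voters, so Dune wins.

Dune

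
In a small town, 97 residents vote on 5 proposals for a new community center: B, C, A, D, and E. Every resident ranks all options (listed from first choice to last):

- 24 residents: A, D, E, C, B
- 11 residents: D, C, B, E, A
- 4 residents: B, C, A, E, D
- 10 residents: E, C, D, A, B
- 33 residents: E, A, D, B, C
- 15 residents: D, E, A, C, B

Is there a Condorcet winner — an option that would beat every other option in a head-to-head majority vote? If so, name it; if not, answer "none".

Checking pairwise contests:
C beats B 60–37.
A beats C 72–25.
E beats A 69–28.
A beats D 61–36.
D beats E 50–47.
Every option loses at least one head-to-head, so there is no Condorcet winner.

none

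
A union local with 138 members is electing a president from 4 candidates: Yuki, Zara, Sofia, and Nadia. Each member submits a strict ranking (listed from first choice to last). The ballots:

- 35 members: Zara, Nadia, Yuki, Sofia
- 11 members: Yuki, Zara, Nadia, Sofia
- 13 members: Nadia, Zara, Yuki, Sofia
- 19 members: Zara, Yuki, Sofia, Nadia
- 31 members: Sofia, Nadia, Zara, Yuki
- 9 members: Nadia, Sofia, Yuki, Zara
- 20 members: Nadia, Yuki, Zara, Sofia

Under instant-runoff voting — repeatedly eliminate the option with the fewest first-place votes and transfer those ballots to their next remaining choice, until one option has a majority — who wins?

Round 1: Yuki 11, Zara 54, Sofia 31, Nadia 42. Eliminate Yuki.
Round 2: Zara 65, Sofia 31, Nadia 42. Eliminate Sofia.
Round 3: Zara 65, Nadia 73. Nadia has a majority.

Nadia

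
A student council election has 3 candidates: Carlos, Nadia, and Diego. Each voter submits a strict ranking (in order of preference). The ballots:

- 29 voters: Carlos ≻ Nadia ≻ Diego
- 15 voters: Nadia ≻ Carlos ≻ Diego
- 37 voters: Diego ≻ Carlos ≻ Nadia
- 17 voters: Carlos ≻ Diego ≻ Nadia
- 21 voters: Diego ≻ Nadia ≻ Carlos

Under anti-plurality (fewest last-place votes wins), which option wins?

Carlos

Last-place votes: Carlos 21, Nadia 54, Diego 44.
Carlos is ranked last by the fewest voters, so Carlos wins.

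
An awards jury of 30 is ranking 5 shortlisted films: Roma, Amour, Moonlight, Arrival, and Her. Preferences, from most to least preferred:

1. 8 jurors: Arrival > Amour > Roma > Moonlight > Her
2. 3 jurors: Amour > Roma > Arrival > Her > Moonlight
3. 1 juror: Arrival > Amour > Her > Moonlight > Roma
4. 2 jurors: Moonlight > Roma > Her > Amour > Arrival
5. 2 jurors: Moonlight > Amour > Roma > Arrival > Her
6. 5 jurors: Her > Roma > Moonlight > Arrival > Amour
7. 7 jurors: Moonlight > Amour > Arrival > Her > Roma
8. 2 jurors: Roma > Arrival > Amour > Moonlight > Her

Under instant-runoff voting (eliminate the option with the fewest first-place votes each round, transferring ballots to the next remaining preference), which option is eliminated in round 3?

Round 1: Roma 2, Amour 3, Moonlight 11, Arrival 9, Her 5. Eliminate Roma.
Round 2: Amour 3, Moonlight 11, Arrival 11, Her 5. Eliminate Amour.
Round 3: Moonlight 11, Arrival 14, Her 5. Eliminate Her.

Her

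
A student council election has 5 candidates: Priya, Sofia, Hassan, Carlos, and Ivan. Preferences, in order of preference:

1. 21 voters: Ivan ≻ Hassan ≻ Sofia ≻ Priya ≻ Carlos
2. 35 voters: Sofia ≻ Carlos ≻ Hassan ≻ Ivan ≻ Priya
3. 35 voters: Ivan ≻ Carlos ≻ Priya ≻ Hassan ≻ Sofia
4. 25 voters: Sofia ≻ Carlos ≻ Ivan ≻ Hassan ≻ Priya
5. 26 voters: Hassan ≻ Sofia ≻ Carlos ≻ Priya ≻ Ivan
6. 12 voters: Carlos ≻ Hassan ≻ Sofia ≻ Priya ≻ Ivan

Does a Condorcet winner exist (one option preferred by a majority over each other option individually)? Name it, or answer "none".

none

Checking pairwise contests:
Sofia beats Priya 119–35.
Hassan beats Sofia 94–60.
Carlos beats Hassan 107–47.
Sofia beats Carlos 107–47.
Sofia beats Ivan 98–56.
Every option loses at least one head-to-head, so there is no Condorcet winner.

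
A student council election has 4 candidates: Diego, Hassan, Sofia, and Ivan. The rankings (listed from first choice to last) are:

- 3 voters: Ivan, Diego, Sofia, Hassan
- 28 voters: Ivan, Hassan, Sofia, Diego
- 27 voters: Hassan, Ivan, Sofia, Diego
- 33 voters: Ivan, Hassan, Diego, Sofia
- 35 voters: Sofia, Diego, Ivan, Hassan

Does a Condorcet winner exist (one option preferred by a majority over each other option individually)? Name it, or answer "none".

Ivan

Ivan vs Diego: 91–35 for Ivan.
Ivan vs Hassan: 99–27 for Ivan.
Ivan vs Sofia: 91–35 for Ivan.
Ivan beats every other option head-to-head.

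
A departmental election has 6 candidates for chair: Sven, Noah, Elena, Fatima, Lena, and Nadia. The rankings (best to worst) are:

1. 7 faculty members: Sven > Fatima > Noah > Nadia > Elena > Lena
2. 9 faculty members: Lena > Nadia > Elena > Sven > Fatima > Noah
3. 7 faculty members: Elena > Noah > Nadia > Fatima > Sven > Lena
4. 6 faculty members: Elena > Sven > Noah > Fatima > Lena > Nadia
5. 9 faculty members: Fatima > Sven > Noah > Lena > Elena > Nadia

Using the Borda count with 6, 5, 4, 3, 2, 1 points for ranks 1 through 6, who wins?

Sven: 7·6 + 9·3 + 7·2 + 6·5 + 9·5 = 158
Noah: 7·4 + 9·1 + 7·5 + 6·4 + 9·4 = 132
Elena: 7·2 + 9·4 + 7·6 + 6·6 + 9·2 = 146
Fatima: 7·5 + 9·2 + 7·3 + 6·3 + 9·6 = 146
Lena: 7·1 + 9·6 + 7·1 + 6·2 + 9·3 = 107
Nadia: 7·3 + 9·5 + 7·4 + 6·1 + 9·1 = 109
Sven has the highest Borda score (158).

Sven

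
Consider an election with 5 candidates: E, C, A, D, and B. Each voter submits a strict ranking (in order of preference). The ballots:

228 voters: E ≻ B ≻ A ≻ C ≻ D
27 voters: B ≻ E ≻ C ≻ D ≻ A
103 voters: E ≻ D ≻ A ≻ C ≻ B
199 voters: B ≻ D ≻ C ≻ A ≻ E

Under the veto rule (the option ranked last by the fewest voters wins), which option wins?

C

Last-place votes: E 199, C 0, A 27, D 228, B 103.
C is ranked last by the fewest voters, so C wins.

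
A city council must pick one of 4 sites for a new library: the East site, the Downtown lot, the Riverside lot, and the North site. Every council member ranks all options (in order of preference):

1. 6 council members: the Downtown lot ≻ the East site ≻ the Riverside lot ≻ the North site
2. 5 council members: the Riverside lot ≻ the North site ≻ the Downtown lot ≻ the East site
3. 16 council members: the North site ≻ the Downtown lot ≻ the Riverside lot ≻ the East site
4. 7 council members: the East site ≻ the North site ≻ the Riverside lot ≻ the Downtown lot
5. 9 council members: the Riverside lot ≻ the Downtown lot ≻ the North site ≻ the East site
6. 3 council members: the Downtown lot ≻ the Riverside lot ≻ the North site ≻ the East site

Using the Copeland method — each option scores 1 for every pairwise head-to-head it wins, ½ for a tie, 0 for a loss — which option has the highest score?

the East site: loses to the Downtown lot, the Riverside lot, and the North site → score 0.
the Downtown lot: beats the East site and the Riverside lot; loses to the North site → score 2.
the Riverside lot: beats the East site; ties the North site; loses to the Downtown lot → score 1.5.
the North site: beats the East site and the Downtown lot; ties the Riverside lot → score 2.5.
the North site has the best pairwise record.

the North site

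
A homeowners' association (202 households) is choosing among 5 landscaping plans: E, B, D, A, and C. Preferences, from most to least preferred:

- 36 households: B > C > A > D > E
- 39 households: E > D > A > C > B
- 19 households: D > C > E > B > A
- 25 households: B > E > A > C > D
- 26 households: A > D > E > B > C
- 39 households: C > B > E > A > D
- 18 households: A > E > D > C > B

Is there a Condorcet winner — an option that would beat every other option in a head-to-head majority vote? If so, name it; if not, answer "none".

E vs B: 102–100 for E.
E vs D: 121–81 for E.
E vs A: 122–80 for E.
E vs C: 108–94 for E.
E beats every other option head-to-head.

E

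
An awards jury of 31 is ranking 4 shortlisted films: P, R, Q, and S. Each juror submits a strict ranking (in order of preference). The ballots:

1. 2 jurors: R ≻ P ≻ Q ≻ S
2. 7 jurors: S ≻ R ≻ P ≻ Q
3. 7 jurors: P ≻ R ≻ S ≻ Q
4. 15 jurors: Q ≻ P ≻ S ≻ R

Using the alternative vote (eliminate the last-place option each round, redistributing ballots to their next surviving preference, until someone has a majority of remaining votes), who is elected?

Round 1: P 7, R 2, Q 15, S 7. Eliminate R.
Round 2: P 9, Q 15, S 7. Eliminate S.
Round 3: P 16, Q 15. P has a majority.

P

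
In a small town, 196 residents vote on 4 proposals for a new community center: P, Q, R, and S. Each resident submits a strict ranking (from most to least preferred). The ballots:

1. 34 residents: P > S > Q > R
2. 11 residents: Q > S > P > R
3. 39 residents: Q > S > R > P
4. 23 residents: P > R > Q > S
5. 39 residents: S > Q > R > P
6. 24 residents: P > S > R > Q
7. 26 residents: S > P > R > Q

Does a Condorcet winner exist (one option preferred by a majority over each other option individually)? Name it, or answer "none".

S

S vs P: 115–81 for S.
S vs Q: 123–73 for S.
S vs R: 173–23 for S.
S beats every other option head-to-head.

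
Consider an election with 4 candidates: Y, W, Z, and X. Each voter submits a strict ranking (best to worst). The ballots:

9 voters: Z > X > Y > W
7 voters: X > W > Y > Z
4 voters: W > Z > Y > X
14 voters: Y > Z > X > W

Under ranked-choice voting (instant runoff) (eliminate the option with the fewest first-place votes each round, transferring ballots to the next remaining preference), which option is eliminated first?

W

Round 1: Y 14, W 4, Z 9, X 7. Eliminate W.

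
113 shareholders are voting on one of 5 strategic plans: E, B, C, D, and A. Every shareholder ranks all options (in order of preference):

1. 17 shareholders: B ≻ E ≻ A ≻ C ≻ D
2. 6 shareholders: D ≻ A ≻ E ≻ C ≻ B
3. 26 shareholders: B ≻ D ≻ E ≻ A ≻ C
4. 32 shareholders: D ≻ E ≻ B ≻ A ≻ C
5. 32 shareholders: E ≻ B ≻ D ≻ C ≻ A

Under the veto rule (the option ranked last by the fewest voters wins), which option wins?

E

Last-place votes: E 0, B 6, C 58, D 17, A 32.
E is ranked last by the fewest voters, so E wins.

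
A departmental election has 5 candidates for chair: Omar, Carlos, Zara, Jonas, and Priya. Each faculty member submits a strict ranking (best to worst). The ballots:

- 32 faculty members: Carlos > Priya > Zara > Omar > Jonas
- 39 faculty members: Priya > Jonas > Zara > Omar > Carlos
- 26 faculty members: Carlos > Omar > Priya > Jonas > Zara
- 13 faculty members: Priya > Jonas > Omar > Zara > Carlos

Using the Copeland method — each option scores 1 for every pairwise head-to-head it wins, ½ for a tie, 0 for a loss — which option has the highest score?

Omar: beats Jonas; loses to Carlos, Zara, and Priya → score 1.
Carlos: beats Omar, Zara, Jonas, and Priya → score 4.
Zara: beats Omar; loses to Carlos, Jonas, and Priya → score 1.
Jonas: beats Zara; loses to Omar, Carlos, and Priya → score 1.
Priya: beats Omar, Zara, and Jonas; loses to Carlos → score 3.
Carlos has the best pairwise record.

Carlos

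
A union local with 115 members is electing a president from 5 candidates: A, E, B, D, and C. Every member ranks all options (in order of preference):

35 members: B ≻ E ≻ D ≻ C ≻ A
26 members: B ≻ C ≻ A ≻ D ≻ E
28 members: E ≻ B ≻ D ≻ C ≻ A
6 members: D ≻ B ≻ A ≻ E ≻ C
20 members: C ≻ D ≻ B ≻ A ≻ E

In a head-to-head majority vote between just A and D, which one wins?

D

Voters preferring A to D: 26; preferring D to A: 89.
D wins the head-to-head.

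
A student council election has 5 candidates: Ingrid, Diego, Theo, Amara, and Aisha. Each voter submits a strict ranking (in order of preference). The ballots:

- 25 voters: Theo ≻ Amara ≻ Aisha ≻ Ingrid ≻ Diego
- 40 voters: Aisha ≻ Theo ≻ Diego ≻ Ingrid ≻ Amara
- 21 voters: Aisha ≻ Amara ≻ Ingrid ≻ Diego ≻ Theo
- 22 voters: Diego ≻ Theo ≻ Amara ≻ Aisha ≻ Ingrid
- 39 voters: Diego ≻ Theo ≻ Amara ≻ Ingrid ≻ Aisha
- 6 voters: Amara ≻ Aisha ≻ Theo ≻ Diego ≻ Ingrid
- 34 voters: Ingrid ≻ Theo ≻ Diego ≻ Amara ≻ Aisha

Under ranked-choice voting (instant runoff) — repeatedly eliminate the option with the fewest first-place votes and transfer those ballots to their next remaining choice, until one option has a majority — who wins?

Diego

Round 1: Ingrid 34, Diego 61, Theo 25, Amara 6, Aisha 61. Eliminate Amara.
Round 2: Ingrid 34, Diego 61, Theo 25, Aisha 67. Eliminate Theo.
Round 3: Ingrid 34, Diego 61, Aisha 92. Eliminate Ingrid.
Round 4: Diego 95, Aisha 92. Diego has a majority.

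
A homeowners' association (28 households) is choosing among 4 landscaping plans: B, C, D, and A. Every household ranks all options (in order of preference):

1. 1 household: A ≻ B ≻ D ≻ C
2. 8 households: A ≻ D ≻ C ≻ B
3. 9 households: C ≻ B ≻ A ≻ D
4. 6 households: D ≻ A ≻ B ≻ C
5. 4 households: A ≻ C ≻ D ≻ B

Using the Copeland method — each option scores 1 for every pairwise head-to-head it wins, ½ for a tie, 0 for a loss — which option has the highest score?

A

B: loses to C, D, and A → score 0.
C: beats B; loses to D and A → score 1.
D: beats B and C; loses to A → score 2.
A: beats B, C, and D → score 3.
A has the best pairwise record.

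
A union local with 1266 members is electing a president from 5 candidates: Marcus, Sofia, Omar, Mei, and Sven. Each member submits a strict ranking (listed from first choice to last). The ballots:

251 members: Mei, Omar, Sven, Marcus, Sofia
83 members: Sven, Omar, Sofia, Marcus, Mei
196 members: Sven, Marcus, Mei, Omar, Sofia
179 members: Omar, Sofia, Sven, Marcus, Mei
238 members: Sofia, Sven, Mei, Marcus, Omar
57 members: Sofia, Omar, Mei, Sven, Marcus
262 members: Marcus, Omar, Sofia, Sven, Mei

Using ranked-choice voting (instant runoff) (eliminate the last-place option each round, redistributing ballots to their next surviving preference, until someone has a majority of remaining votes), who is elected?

Sofia

Round 1: Marcus 262, Sofia 295, Omar 179, Mei 251, Sven 279. Eliminate Omar.
Round 2: Marcus 262, Sofia 474, Mei 251, Sven 279. Eliminate Mei.
Round 3: Marcus 262, Sofia 474, Sven 530. Eliminate Marcus.
Round 4: Sofia 736, Sven 530. Sofia has a majority.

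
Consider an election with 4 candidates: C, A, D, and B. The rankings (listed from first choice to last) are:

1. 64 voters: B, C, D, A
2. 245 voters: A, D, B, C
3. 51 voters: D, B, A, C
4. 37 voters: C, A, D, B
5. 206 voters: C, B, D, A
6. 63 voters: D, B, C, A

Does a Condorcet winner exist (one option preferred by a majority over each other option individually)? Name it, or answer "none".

D vs C: 359–307 for D.
D vs A: 384–282 for D.
D vs B: 396–270 for D.
D beats every other option head-to-head.

D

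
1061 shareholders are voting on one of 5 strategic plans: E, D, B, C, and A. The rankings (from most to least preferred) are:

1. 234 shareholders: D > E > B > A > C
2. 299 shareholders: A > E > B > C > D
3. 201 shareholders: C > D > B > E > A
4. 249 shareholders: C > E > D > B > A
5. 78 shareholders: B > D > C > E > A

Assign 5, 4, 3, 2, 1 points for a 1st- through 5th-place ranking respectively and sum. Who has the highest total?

E: 234·4 + 299·4 + 201·2 + 249·4 + 78·2 = 3686
D: 234·5 + 299·1 + 201·4 + 249·3 + 78·4 = 3332
B: 234·3 + 299·3 + 201·3 + 249·2 + 78·5 = 3090
C: 234·1 + 299·2 + 201·5 + 249·5 + 78·3 = 3316
A: 234·2 + 299·5 + 201·1 + 249·1 + 78·1 = 2491
E has the highest Borda score (3686).

E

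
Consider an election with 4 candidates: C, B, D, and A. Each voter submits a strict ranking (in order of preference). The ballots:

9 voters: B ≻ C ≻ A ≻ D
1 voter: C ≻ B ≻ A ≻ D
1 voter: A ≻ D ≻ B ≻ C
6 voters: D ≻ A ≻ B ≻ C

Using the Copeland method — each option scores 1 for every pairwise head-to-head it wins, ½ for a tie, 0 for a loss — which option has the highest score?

B

C: beats D and A; loses to B → score 2.
B: beats C, D, and A → score 3.
D: loses to C, B, and A → score 0.
A: beats D; loses to C and B → score 1.
B has the best pairwise record.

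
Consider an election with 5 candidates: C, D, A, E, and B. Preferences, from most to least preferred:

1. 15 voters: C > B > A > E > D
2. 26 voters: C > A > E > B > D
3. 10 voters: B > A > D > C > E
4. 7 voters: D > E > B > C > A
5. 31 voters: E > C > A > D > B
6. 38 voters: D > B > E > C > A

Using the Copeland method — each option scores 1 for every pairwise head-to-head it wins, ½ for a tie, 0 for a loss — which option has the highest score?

E

C: beats D, A, and B; loses to E → score 3.
D: beats B; loses to C, A, and E → score 1.
A: beats D; loses to C, E, and B → score 1.
E: beats C, D, A, and B → score 4.
B: beats A; loses to C, D, and E → score 1.
E has the best pairwise record.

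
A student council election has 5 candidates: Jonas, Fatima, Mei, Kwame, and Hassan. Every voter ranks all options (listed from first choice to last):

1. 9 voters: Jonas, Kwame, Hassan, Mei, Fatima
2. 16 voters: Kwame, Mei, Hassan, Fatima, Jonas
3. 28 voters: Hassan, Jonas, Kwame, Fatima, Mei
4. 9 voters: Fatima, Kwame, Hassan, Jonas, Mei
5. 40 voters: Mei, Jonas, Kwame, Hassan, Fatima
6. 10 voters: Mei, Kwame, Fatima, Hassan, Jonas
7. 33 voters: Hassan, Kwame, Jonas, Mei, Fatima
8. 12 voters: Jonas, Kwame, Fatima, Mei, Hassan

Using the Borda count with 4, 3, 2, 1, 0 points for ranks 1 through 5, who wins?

Kwame

Jonas: 9·4 + 16·0 + 28·3 + 9·1 + 40·3 + 10·0 + 33·2 + 12·4 = 363
Fatima: 9·0 + 16·1 + 28·1 + 9·4 + 40·0 + 10·2 + 33·0 + 12·2 = 124
Mei: 9·1 + 16·3 + 28·0 + 9·0 + 40·4 + 10·4 + 33·1 + 12·1 = 302
Kwame: 9·3 + 16·4 + 28·2 + 9·3 + 40·2 + 10·3 + 33·3 + 12·3 = 419
Hassan: 9·2 + 16·2 + 28·4 + 9·2 + 40·1 + 10·1 + 33·4 + 12·0 = 362
Kwame has the highest Borda score (419).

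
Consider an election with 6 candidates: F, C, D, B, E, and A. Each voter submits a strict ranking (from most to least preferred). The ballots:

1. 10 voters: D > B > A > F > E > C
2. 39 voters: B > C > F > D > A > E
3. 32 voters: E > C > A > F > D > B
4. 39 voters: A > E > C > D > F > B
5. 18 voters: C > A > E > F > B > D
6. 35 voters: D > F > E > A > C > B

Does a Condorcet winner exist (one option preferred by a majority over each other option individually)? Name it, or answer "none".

none

Checking pairwise contests:
C beats F 128–45.
E beats C 116–57.
F beats D 89–84.
F beats B 124–49.
A beats E 106–67.
C beats A 89–84.
Every option loses at least one head-to-head, so there is no Condorcet winner.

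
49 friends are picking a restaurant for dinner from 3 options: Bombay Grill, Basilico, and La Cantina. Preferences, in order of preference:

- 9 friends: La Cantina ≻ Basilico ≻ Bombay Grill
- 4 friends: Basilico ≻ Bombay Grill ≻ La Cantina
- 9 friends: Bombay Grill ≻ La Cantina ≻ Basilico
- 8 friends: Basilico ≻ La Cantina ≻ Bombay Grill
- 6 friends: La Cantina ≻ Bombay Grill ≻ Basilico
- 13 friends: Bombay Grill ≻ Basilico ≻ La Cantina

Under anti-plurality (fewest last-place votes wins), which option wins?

Last-place votes: Bombay Grill 17, Basilico 15, La Cantina 17.
Basilico is ranked last by the fewest voters, so Basilico wins.

Basilico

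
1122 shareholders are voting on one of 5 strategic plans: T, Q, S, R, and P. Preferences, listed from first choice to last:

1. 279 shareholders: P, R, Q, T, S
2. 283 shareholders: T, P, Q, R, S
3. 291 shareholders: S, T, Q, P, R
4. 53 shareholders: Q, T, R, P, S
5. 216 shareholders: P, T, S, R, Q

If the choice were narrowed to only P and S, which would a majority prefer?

P

Voters preferring P to S: 831; preferring S to P: 291.
P wins the head-to-head.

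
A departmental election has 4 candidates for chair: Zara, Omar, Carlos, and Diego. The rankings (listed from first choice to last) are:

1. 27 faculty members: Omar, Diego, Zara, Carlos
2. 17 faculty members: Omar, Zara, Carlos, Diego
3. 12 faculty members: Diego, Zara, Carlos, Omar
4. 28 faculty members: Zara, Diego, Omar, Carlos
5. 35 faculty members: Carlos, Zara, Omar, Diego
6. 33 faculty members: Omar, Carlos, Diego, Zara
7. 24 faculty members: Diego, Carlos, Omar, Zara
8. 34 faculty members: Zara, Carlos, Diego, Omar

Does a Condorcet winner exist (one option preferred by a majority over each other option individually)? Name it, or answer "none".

Zara vs Omar: 109–101 for Zara.
Zara vs Carlos: 118–92 for Zara.
Zara vs Diego: 114–96 for Zara.
Zara beats every other option head-to-head.

Zara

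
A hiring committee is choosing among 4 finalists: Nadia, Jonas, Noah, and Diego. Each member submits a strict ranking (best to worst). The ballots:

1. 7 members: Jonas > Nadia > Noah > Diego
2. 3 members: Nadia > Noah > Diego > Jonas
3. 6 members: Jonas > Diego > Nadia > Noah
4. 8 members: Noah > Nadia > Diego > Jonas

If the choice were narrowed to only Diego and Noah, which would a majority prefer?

Voters preferring Diego to Noah: 6; preferring Noah to Diego: 18.
Noah wins the head-to-head.

Noah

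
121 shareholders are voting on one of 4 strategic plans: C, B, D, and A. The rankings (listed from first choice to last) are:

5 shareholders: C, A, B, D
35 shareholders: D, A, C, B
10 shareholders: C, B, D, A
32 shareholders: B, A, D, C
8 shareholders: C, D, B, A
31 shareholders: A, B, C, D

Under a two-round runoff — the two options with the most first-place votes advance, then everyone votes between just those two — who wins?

Round 1 first-place votes: C 23, B 32, D 35, A 31.
D and B advance.
Runoff: D is preferred to B by 43 voters; B by 78.
B wins the runoff.

B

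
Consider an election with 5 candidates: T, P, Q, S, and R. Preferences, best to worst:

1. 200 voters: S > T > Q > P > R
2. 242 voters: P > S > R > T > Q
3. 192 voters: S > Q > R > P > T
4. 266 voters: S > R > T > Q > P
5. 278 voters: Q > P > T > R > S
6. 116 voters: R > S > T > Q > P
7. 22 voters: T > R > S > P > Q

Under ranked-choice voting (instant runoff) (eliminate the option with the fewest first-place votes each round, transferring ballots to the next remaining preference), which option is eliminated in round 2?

R

Round 1: T 22, P 242, Q 278, S 658, R 116. Eliminate T.
Round 2: P 242, Q 278, S 658, R 138. Eliminate R.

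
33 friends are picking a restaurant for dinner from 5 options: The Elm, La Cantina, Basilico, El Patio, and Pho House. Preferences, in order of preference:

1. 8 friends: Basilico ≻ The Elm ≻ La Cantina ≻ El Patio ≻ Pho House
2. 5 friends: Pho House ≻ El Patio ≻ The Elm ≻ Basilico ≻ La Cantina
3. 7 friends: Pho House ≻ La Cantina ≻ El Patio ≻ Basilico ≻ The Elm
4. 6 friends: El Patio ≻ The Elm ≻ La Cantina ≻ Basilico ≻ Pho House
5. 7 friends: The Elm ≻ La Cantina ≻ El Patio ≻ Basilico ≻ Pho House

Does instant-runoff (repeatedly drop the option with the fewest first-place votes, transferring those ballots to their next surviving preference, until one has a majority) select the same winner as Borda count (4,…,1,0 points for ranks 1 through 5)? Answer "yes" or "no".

Instant-runoff — R1 The Elm 7, La Cantina 0, Basilico 8, El Patio 6, Pho House 12 (La Cantina out); R2 The Elm 7, Basilico 8, El Patio 6, Pho House 12 (El Patio out); R3 The Elm 13, Basilico 8, Pho House 12 (Basilico out); R4 The Elm 21, Pho House 12 (The Elm winner). Winner: The Elm.
Borda — scores: The Elm 80, La Cantina 70, Basilico 57, El Patio 75, Pho House 48. Winner: The Elm.
The two methods agree.

yes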